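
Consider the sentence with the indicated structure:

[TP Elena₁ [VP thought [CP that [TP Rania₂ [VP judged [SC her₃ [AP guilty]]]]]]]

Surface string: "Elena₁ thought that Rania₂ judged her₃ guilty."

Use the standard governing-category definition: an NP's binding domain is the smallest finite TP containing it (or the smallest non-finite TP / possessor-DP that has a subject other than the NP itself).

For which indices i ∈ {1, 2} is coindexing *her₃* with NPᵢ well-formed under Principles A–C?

*her* is a pronoun, so Principle B applies: it must be free in its binding domain.
Binding domain of *her₃*: the embedded TP, whose subject is Rania₂.
*Elena₁* c-commands the pronoun but from outside its binding domain, and is not c-commanded by it → coindexation permitted.
*Rania₂* c-commands the pronoun within its binding domain → coindexation would violate Principle B.

{1}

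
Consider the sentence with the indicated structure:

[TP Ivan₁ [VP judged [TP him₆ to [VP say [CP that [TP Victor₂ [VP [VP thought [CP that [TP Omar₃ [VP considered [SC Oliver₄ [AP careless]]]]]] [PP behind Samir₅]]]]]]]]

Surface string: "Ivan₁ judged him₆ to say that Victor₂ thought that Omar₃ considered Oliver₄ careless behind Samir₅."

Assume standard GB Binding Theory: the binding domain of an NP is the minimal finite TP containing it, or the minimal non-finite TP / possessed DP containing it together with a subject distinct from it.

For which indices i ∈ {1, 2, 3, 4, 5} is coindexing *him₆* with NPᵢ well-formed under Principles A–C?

none

*him* is a pronoun, so Principle B applies: it must be free in its binding domain.
Binding domain of *him₆*: the matrix TP, whose subject is Ivan₁.
*Ivan₁* c-commands the pronoun within its binding domain → coindexation would violate Principle B.
*Victor₂*: the pronoun c-commands this R-expression → coindexation would violate Principle C on *Victor₂*.
*Omar₃*: the pronoun c-commands this R-expression → coindexation would violate Principle C on *Omar₃*.
*Oliver₄*: the pronoun c-commands this R-expression → coindexation would violate Principle C on *Oliver₄*.
*Samir₅*: the pronoun c-commands this R-expression → coindexation would violate Principle C on *Samir₅*.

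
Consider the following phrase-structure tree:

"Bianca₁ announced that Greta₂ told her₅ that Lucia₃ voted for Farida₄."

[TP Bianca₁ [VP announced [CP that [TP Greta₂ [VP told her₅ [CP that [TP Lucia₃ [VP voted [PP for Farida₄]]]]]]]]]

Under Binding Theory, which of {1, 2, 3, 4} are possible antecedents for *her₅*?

{1}

*her* is a pronoun, so Principle B applies: it must be free in its binding domain.
Binding domain of *her₅*: the embedded TP, whose subject is Greta₂.
*Bianca₁* c-commands the pronoun but from outside its binding domain, and is not c-commanded by it → coindexation permitted.
*Greta₂* c-commands the pronoun within its binding domain → coindexation would violate Principle B.
*Lucia₃*: the pronoun c-commands this R-expression → coindexation would violate Principle C on *Lucia₃*.
*Farida₄*: the pronoun c-commands this R-expression → coindexation would violate Principle C on *Farida₄*.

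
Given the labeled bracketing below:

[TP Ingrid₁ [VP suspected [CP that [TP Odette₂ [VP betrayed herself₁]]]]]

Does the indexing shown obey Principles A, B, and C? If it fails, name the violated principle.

Principle A

The two coindexed NPs are *Ingrid₁* and *herself₁*.
*herself₁* is an anaphor. Principle A requires it to be bound within its binding domain — the embedded TP, whose subject is Odette₂.
Within that domain it is c-commanded by *Odette₂*, which does not share its index.
*Ingrid₁* does c-command the anaphor, but from outside its binding domain.
The anaphor is unbound in its domain → Principle A violation.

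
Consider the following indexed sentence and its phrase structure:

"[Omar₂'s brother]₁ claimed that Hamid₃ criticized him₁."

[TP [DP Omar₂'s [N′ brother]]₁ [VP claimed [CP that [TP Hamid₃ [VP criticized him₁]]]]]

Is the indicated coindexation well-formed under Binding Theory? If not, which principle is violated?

grammatical

The two coindexed NPs are *[Omar₂'s brother]₁* and *him₁*.
*him₁* is a pronoun; its binding domain is the embedded TP, whose subject is Hamid₃. Within that domain it is c-commanded only by *Hamid₃*, which carries a different index — the pronoun is free locally, so Principle B holds.
*[Omar₂'s brother]₁* is an R-expression; *him₁* does not c-command it, and no other NP shares its index, so Principle C is satisfied.
All principles are respected.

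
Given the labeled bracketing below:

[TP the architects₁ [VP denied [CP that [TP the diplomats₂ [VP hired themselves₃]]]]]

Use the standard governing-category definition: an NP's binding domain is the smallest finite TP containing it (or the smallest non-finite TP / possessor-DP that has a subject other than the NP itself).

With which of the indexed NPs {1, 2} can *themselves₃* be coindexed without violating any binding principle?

*themselves* is an anaphor, so Principle A applies: it must be bound in its binding domain.
Binding domain of *themselves₃*: the embedded TP, whose subject is the diplomats₂.
*the architects₁* c-commands the anaphor but is outside its binding domain → cannot satisfy Principle A.
*the diplomats₂* c-commands the anaphor within its binding domain → licit binder.

{2}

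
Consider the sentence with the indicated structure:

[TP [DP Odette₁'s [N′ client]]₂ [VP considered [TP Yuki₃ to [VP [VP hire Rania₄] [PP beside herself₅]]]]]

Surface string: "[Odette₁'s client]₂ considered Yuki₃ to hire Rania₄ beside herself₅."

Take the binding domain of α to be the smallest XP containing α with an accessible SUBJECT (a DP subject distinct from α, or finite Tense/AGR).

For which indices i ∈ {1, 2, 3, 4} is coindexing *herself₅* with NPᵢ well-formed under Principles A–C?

*herself* is an anaphor, so Principle A applies: it must be bound in its binding domain.
Binding domain of *herself₅*: the embedded TP, whose subject is Yuki₃.
*Odette₁* does not c-command the anaphor → cannot bind it.
*[Odette₁'s client]₂* c-commands the anaphor but is outside its binding domain → cannot satisfy Principle A.
*Yuki₃* c-commands the anaphor within its binding domain → licit binder.
*Rania₄* does not c-command the anaphor → cannot bind it.

{3}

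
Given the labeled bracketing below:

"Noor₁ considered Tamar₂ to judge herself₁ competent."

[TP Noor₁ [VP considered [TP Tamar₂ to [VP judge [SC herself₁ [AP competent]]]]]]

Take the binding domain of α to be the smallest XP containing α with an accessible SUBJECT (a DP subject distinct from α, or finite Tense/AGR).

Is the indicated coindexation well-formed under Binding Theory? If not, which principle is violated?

Principle A

The two coindexed NPs are *Noor₁* and *herself₁*.
*herself₁* is an anaphor. Principle A requires it to be bound within its binding domain — the embedded TP, whose subject is Tamar₂.
Within that domain it is c-commanded by *Tamar₂*, which does not share its index.
*Noor₁* does c-command the anaphor, but from outside its binding domain.
The anaphor is unbound in its domain → Principle A violation.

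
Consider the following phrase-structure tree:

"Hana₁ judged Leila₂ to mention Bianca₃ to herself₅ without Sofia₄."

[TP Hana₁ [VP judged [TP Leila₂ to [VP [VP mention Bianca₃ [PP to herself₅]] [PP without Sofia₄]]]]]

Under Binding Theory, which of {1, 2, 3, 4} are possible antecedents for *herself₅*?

*herself* is an anaphor, so Principle A applies: it must be bound in its binding domain.
Binding domain of *herself₅*: the embedded TP, whose subject is Leila₂.
*Hana₁* c-commands the anaphor but is outside its binding domain → cannot satisfy Principle A.
*Leila₂* c-commands the anaphor within its binding domain → licit binder.
*Bianca₃* c-commands the anaphor within its binding domain → licit binder.
*Sofia₄* does not c-command the anaphor → cannot bind it.

{2, 3}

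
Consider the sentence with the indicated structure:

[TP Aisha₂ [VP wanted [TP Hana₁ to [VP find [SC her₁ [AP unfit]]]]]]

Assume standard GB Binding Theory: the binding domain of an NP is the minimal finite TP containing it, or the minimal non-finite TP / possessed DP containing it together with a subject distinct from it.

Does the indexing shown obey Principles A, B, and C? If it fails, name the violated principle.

The two coindexed NPs are *Hana₁* and *her₁*.
*her₁* is a pronoun. Its binding domain is the embedded TP, whose subject is Hana₁.
*Hana₁* c-commands it within that domain and carries the same index.
The pronoun is locally bound → Principle B violation.

Principle B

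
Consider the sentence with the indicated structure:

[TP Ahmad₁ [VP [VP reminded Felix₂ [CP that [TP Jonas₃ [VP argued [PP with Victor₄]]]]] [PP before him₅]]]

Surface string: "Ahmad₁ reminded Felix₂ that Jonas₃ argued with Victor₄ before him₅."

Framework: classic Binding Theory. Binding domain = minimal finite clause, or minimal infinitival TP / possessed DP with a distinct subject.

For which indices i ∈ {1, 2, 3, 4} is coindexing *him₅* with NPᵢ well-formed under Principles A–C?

{2, 3, 4}

*him* is a pronoun, so Principle B applies: it must be free in its binding domain.
Binding domain of *him₅*: the matrix TP, whose subject is Ahmad₁.
*Ahmad₁* c-commands the pronoun within its binding domain → coindexation would violate Principle B.
*Felix₂* and the pronoun do not c-command one another → neither Principle B nor Principle C is at stake; coindexation permitted.
*Jonas₃* and the pronoun do not c-command one another → neither Principle B nor Principle C is at stake; coindexation permitted.
*Victor₄* and the pronoun do not c-command one another → neither Principle B nor Principle C is at stake; coindexation permitted.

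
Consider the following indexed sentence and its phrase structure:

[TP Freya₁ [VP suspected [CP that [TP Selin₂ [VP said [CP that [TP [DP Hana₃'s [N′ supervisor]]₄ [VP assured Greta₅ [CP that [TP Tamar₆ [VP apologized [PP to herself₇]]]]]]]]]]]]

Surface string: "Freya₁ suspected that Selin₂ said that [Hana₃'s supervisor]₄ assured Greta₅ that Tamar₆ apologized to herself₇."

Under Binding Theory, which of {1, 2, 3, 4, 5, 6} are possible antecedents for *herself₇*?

*herself* is an anaphor, so Principle A applies: it must be bound in its binding domain.
Binding domain of *herself₇*: the embedded TP, whose subject is Tamar₆.
*Freya₁* c-commands the anaphor but is outside its binding domain → cannot satisfy Principle A.
*Selin₂* c-commands the anaphor but is outside its binding domain → cannot satisfy Principle A.
*Hana₃* does not c-command the anaphor → cannot bind it.
*[Hana₃'s supervisor]₄* c-commands the anaphor but is outside its binding domain → cannot satisfy Principle A.
*Greta₅* c-commands the anaphor but is outside its binding domain → cannot satisfy Principle A.
*Tamar₆* c-commands the anaphor within its binding domain → licit binder.

{6}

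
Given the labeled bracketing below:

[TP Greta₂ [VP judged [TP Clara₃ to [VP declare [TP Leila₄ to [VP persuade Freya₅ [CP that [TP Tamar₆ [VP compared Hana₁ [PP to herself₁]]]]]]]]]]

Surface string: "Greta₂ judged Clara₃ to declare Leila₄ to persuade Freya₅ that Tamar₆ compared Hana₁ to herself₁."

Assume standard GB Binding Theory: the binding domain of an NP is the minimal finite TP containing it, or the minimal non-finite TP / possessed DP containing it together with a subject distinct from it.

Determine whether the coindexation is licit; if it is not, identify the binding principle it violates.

grammatical

The two coindexed NPs are *Hana₁* and *herself₁*.
*herself₁* is an anaphor; its binding domain is the embedded TP, whose subject is Tamar₆. *Hana₁* c-commands it within that domain and shares its index, so Principle A is satisfied.
*Hana₁* is an R-expression; *herself₁* does not c-command it, and no other NP shares its index, so Principle C is satisfied.
All principles are respected.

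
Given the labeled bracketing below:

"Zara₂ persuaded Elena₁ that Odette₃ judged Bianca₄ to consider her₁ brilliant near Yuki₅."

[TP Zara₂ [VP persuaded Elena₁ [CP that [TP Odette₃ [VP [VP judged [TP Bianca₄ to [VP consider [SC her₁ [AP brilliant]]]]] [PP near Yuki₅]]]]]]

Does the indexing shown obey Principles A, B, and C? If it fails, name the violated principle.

grammatical

The two coindexed NPs are *Elena₁* and *her₁*.
*her₁* is a pronoun; its binding domain is the embedded TP, whose subject is Bianca₄. Within that domain it is c-commanded only by *Bianca₄*, which carries a different index — the pronoun is free locally, so Principle B holds.
*Elena₁* is an R-expression; *her₁* does not c-command it, and no other NP shares its index, so Principle C is satisfied.
All principles are respected.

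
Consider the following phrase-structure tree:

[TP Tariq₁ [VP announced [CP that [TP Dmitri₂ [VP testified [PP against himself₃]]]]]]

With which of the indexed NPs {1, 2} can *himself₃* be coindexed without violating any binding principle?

*himself* is an anaphor, so Principle A applies: it must be bound in its binding domain.
Binding domain of *himself₃*: the embedded TP, whose subject is Dmitri₂.
*Tariq₁* c-commands the anaphor but is outside its binding domain → cannot satisfy Principle A.
*Dmitri₂* c-commands the anaphor within its binding domain → licit binder.

{2}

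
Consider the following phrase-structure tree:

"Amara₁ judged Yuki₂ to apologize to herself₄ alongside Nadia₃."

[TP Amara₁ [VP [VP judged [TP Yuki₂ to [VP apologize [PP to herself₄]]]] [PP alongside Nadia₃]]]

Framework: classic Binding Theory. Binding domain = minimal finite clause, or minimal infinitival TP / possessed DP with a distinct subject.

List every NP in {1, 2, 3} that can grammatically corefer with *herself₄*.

*herself* is an anaphor, so Principle A applies: it must be bound in its binding domain.
Binding domain of *herself₄*: the embedded TP, whose subject is Yuki₂.
*Amara₁* c-commands the anaphor but is outside its binding domain → cannot satisfy Principle A.
*Yuki₂* c-commands the anaphor within its binding domain → licit binder.
*Nadia₃* does not c-command the anaphor → cannot bind it.

{2}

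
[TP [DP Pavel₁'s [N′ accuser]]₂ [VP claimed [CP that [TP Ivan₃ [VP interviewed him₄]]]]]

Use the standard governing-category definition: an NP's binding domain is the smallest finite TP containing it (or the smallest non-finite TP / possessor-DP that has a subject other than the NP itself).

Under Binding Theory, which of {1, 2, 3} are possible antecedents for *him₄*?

*him* is a pronoun, so Principle B applies: it must be free in its binding domain.
Binding domain of *him₄*: the embedded TP, whose subject is Ivan₃.
*Pavel₁* and the pronoun do not c-command one another → neither Principle B nor Principle C is at stake; coindexation permitted.
*[Pavel₁'s accuser]₂* c-commands the pronoun but from outside its binding domain, and is not c-commanded by it → coindexation permitted.
*Ivan₃* c-commands the pronoun within its binding domain → coindexation would violate Principle B.

{1, 2}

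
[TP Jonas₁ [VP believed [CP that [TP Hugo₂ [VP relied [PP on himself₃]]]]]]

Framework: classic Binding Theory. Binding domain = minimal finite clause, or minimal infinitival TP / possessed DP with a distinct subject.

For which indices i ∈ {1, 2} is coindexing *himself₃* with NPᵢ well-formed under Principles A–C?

{2}

*himself* is an anaphor, so Principle A applies: it must be bound in its binding domain.
Binding domain of *himself₃*: the embedded TP, whose subject is Hugo₂.
*Jonas₁* c-commands the anaphor but is outside its binding domain → cannot satisfy Principle A.
*Hugo₂* c-commands the anaphor within its binding domain → licit binder.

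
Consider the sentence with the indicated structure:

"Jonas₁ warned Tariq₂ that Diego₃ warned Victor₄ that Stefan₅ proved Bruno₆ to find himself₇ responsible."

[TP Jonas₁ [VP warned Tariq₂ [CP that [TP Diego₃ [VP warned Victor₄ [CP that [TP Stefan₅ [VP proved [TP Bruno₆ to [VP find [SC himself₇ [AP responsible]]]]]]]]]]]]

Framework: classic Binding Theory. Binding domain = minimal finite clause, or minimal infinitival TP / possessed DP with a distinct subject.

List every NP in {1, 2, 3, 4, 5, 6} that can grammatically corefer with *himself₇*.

{6}

*himself* is an anaphor, so Principle A applies: it must be bound in its binding domain.
Binding domain of *himself₇*: the embedded TP, whose subject is Bruno₆.
*Jonas₁* c-commands the anaphor but is outside its binding domain → cannot satisfy Principle A.
*Tariq₂* c-commands the anaphor but is outside its binding domain → cannot satisfy Principle A.
*Diego₃* c-commands the anaphor but is outside its binding domain → cannot satisfy Principle A.
*Victor₄* c-commands the anaphor but is outside its binding domain → cannot satisfy Principle A.
*Stefan₅* c-commands the anaphor but is outside its binding domain → cannot satisfy Principle A.
*Bruno₆* c-commands the anaphor within its binding domain → licit binder.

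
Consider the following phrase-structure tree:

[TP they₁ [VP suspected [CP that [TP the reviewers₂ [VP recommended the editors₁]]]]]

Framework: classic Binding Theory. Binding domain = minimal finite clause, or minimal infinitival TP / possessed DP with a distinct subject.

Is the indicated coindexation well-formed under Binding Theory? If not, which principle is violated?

The two coindexed NPs are *they₁* and *the editors₁*.
*the editors₁* is an R-expression. Principle C requires it to be free everywhere.
*they₁* c-commands it and carries the same index.
The R-expression is bound → Principle C violation.

Principle C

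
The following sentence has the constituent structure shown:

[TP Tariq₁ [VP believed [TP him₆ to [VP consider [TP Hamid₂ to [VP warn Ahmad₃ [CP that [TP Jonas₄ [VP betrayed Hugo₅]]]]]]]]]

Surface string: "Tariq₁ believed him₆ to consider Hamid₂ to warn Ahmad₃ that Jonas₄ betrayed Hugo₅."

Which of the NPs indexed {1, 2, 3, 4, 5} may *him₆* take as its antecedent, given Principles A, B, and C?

*him* is a pronoun, so Principle B applies: it must be free in its binding domain.
Binding domain of *him₆*: the matrix TP, whose subject is Tariq₁.
*Tariq₁* c-commands the pronoun within its binding domain → coindexation would violate Principle B.
*Hamid₂*: the pronoun c-commands this R-expression → coindexation would violate Principle C on *Hamid₂*.
*Ahmad₃*: the pronoun c-commands this R-expression → coindexation would violate Principle C on *Ahmad₃*.
*Jonas₄*: the pronoun c-commands this R-expression → coindexation would violate Principle C on *Jonas₄*.
*Hugo₅*: the pronoun c-commands this R-expression → coindexation would violate Principle C on *Hugo₅*.

none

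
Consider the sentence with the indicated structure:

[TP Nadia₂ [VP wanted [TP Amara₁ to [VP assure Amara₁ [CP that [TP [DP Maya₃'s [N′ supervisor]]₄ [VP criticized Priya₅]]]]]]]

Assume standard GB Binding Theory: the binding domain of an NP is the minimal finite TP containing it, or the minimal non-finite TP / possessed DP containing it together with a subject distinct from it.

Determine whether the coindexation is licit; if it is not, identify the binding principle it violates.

The two coindexed NPs are *Amara₁* (the lower occurrence) and *Amara₁* (the higher occurrence).
*Amara₁* (the lower occurrence) is an R-expression. Principle C requires it to be free everywhere.
*Amara₁* (the higher occurrence) c-commands it and carries the same index.
The R-expression is bound → Principle C violation.

Principle C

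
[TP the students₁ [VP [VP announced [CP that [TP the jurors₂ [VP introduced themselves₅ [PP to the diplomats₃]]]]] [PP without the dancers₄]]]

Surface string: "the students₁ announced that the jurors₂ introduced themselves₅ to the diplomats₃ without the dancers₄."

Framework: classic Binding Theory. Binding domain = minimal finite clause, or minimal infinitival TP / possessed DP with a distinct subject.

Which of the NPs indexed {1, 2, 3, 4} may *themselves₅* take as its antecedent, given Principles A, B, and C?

{2}

*themselves* is an anaphor, so Principle A applies: it must be bound in its binding domain.
Binding domain of *themselves₅*: the embedded TP, whose subject is the jurors₂.
*the students₁* c-commands the anaphor but is outside its binding domain → cannot satisfy Principle A.
*the jurors₂* c-commands the anaphor within its binding domain → licit binder.
*the diplomats₃* does not c-command the anaphor → cannot bind it.
*the dancers₄* does not c-command the anaphor → cannot bind it.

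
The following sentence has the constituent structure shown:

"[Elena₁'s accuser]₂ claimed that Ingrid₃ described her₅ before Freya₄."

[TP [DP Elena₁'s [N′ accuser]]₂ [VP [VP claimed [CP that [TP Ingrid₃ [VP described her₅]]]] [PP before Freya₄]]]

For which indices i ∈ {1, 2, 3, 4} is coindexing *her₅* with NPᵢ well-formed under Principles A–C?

{1, 2, 4}

*her* is a pronoun, so Principle B applies: it must be free in its binding domain.
Binding domain of *her₅*: the embedded TP, whose subject is Ingrid₃.
*Elena₁* and the pronoun do not c-command one another → neither Principle B nor Principle C is at stake; coindexation permitted.
*[Elena₁'s accuser]₂* c-commands the pronoun but from outside its binding domain, and is not c-commanded by it → coindexation permitted.
*Ingrid₃* c-commands the pronoun within its binding domain → coindexation would violate Principle B.
*Freya₄* and the pronoun do not c-command one another → neither Principle B nor Principle C is at stake; coindexation permitted.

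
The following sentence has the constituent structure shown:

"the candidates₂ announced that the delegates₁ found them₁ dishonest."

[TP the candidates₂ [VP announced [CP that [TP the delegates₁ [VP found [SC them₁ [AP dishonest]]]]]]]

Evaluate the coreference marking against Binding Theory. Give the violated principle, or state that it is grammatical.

The two coindexed NPs are *the delegates₁* and *them₁*.
*them₁* is a pronoun. Its binding domain is the embedded TP, whose subject is the delegates₁.
*the delegates₁* c-commands it within that domain and carries the same index.
The pronoun is locally bound → Principle B violation.

Principle B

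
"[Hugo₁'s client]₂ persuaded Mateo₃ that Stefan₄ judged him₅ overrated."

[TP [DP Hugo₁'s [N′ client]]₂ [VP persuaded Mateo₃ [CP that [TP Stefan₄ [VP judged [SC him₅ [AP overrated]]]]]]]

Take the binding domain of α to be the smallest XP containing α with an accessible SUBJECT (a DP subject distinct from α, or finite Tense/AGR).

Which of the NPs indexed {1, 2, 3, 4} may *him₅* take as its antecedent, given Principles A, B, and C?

{1, 2, 3}

*him* is a pronoun, so Principle B applies: it must be free in its binding domain.
Binding domain of *him₅*: the embedded TP, whose subject is Stefan₄.
*Hugo₁* and the pronoun do not c-command one another → neither Principle B nor Principle C is at stake; coindexation permitted.
*[Hugo₁'s client]₂* c-commands the pronoun but from outside its binding domain, and is not c-commanded by it → coindexation permitted.
*Mateo₃* c-commands the pronoun but from outside its binding domain, and is not c-commanded by it → coindexation permitted.
*Stefan₄* c-commands the pronoun within its binding domain → coindexation would violate Principle B.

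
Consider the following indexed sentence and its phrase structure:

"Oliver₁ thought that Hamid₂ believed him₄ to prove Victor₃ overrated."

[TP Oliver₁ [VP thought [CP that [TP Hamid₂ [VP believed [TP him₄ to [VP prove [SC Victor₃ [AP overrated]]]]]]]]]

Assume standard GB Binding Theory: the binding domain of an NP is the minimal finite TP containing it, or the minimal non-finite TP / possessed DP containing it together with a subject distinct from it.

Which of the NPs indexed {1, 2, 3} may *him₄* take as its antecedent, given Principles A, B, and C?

{1}

*him* is a pronoun, so Principle B applies: it must be free in its binding domain.
Binding domain of *him₄*: the embedded TP, whose subject is Hamid₂.
*Oliver₁* c-commands the pronoun but from outside its binding domain, and is not c-commanded by it → coindexation permitted.
*Hamid₂* c-commands the pronoun within its binding domain → coindexation would violate Principle B.
*Victor₃*: the pronoun c-commands this R-expression → coindexation would violate Principle C on *Victor₃*.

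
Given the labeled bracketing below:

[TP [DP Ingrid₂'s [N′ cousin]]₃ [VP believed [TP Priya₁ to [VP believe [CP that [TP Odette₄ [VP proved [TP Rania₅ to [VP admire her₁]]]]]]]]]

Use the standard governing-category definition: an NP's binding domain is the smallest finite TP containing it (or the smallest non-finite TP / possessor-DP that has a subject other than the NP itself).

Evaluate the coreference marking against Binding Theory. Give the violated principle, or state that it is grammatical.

grammatical

The two coindexed NPs are *Priya₁* and *her₁*.
*her₁* is a pronoun; its binding domain is the embedded TP, whose subject is Rania₅. Within that domain it is c-commanded only by *Rania₅*, which carries a different index — the pronoun is free locally, so Principle B holds.
*Priya₁* is an R-expression; *her₁* does not c-command it, and no other NP shares its index, so Principle C is satisfied.
All principles are respected.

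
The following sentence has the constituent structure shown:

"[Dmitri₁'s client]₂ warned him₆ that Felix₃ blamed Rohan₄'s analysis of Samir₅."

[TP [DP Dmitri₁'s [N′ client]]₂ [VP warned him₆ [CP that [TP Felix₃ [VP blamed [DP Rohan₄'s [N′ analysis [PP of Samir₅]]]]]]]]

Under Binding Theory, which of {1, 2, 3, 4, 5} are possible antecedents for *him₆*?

{1}

*him* is a pronoun, so Principle B applies: it must be free in its binding domain.
Binding domain of *him₆*: the matrix TP, whose subject is [Dmitri₁'s client]₂.
*Dmitri₁* and the pronoun do not c-command one another → neither Principle B nor Principle C is at stake; coindexation permitted.
*[Dmitri₁'s client]₂* c-commands the pronoun within its binding domain → coindexation would violate Principle B.
*Felix₃*: the pronoun c-commands this R-expression → coindexation would violate Principle C on *Felix₃*.
*Rohan₄*: the pronoun c-commands this R-expression → coindexation would violate Principle C on *Rohan₄*.
*Samir₅*: the pronoun c-commands this R-expression → coindexation would violate Principle C on *Samir₅*.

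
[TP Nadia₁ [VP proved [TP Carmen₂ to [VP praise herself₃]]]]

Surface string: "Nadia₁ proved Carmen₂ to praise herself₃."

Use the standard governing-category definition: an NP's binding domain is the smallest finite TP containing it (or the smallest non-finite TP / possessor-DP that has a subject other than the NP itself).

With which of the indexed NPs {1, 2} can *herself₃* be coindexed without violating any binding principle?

*herself* is an anaphor, so Principle A applies: it must be bound in its binding domain.
Binding domain of *herself₃*: the embedded TP, whose subject is Carmen₂.
*Nadia₁* c-commands the anaphor but is outside its binding domain → cannot satisfy Principle A.
*Carmen₂* c-commands the anaphor within its binding domain → licit binder.

{2}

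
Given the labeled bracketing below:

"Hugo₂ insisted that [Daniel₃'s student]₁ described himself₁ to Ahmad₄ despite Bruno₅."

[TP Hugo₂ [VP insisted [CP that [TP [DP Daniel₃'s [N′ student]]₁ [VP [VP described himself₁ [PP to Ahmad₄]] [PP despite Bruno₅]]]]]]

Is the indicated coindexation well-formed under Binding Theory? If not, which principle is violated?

grammatical

The two coindexed NPs are *[Daniel₃'s student]₁* and *himself₁*.
*himself₁* is an anaphor; its binding domain is the embedded TP, whose subject is [Daniel₃'s student]₁. *[Daniel₃'s student]₁* c-commands it within that domain and shares its index, so Principle A is satisfied.
*[Daniel₃'s student]₁* is an R-expression; *himself₁* does not c-command it, and no other NP shares its index, so Principle C is satisfied.
All principles are respected.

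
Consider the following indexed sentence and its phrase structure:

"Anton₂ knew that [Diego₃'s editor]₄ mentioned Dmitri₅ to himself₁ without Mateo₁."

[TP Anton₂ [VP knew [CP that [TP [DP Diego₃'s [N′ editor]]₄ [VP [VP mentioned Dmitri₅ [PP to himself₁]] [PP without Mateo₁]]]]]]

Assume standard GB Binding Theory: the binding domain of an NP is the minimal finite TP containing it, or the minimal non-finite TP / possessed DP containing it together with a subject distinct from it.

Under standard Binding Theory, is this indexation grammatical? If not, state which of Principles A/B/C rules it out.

The two coindexed NPs are *Mateo₁* and *himself₁*.
*himself₁* is an anaphor. Principle A requires it to be bound within its binding domain — the embedded TP, whose subject is [Diego₃'s editor]₄.
Within that domain it is c-commanded by *[Diego₃'s editor]₄*, *Dmitri₅*, none of which share its index.
*Mateo₁* does not c-command the anaphor at all.
The anaphor is unbound in its domain → Principle A violation.

Principle A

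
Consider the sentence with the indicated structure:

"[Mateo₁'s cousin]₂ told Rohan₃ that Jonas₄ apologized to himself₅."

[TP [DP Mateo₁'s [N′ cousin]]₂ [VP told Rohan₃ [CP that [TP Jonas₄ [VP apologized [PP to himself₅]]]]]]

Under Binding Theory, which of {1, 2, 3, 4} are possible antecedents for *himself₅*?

{4}

*himself* is an anaphor, so Principle A applies: it must be bound in its binding domain.
Binding domain of *himself₅*: the embedded TP, whose subject is Jonas₄.
*Mateo₁* does not c-command the anaphor → cannot bind it.
*[Mateo₁'s cousin]₂* c-commands the anaphor but is outside its binding domain → cannot satisfy Principle A.
*Rohan₃* c-commands the anaphor but is outside its binding domain → cannot satisfy Principle A.
*Jonas₄* c-commands the anaphor within its binding domain → licit binder.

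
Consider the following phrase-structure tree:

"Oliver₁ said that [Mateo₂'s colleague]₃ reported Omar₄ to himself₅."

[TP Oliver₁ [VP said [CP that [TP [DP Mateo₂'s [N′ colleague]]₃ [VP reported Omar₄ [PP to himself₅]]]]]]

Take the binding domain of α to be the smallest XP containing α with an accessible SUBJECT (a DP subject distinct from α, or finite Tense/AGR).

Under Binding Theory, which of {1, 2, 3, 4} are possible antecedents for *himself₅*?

{3, 4}

*himself* is an anaphor, so Principle A applies: it must be bound in its binding domain.
Binding domain of *himself₅*: the embedded TP, whose subject is [Mateo₂'s colleague]₃.
*Oliver₁* c-commands the anaphor but is outside its binding domain → cannot satisfy Principle A.
*Mateo₂* does not c-command the anaphor → cannot bind it.
*[Mateo₂'s colleague]₃* c-commands the anaphor within its binding domain → licit binder.
*Omar₄* c-commands the anaphor within its binding domain → licit binder.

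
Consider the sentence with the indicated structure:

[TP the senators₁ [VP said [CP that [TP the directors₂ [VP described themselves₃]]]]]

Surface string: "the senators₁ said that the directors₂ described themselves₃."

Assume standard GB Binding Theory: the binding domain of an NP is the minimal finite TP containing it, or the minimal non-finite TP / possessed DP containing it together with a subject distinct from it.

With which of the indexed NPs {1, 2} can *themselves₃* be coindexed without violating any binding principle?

*themselves* is an anaphor, so Principle A applies: it must be bound in its binding domain.
Binding domain of *themselves₃*: the embedded TP, whose subject is the directors₂.
*the senators₁* c-commands the anaphor but is outside its binding domain → cannot satisfy Principle A.
*the directors₂* c-commands the anaphor within its binding domain → licit binder.

{2}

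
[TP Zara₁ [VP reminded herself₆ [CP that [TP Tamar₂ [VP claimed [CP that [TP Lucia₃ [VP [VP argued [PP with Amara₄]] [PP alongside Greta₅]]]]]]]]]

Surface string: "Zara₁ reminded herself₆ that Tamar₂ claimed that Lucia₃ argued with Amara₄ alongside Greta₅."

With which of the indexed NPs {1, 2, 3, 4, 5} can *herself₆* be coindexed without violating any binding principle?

{1}

*herself* is an anaphor, so Principle A applies: it must be bound in its binding domain.
Binding domain of *herself₆*: the matrix TP, whose subject is Zara₁.
*Zara₁* c-commands the anaphor within its binding domain → licit binder.
*Tamar₂* does not c-command the anaphor → cannot bind it.
*Lucia₃* does not c-command the anaphor → cannot bind it.
*Amara₄* does not c-command the anaphor → cannot bind it.
*Greta₅* does not c-command the anaphor → cannot bind it.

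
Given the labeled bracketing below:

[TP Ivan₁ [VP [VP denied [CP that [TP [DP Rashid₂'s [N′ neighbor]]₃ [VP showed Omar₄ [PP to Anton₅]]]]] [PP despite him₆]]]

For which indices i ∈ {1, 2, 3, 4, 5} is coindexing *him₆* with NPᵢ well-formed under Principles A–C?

{2, 3, 4, 5}

*him* is a pronoun, so Principle B applies: it must be free in its binding domain.
Binding domain of *him₆*: the matrix TP, whose subject is Ivan₁.
*Ivan₁* c-commands the pronoun within its binding domain → coindexation would violate Principle B.
*Rashid₂* and the pronoun do not c-command one another → neither Principle B nor Principle C is at stake; coindexation permitted.
*[Rashid₂'s neighbor]₃* and the pronoun do not c-command one another → neither Principle B nor Principle C is at stake; coindexation permitted.
*Omar₄* and the pronoun do not c-command one another → neither Principle B nor Principle C is at stake; coindexation permitted.
*Anton₅* and the pronoun do not c-command one another → neither Principle B nor Principle C is at stake; coindexation permitted.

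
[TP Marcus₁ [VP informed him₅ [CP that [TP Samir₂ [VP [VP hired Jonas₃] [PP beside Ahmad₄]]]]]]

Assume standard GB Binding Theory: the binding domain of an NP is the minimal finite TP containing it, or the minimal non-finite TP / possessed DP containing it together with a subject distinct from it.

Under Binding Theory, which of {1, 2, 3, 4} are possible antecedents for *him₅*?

none

*him* is a pronoun, so Principle B applies: it must be free in its binding domain.
Binding domain of *him₅*: the matrix TP, whose subject is Marcus₁.
*Marcus₁* c-commands the pronoun within its binding domain → coindexation would violate Principle B.
*Samir₂*: the pronoun c-commands this R-expression → coindexation would violate Principle C on *Samir₂*.
*Jonas₃*: the pronoun c-commands this R-expression → coindexation would violate Principle C on *Jonas₃*.
*Ahmad₄*: the pronoun c-commands this R-expression → coindexation would violate Principle C on *Ahmad₄*.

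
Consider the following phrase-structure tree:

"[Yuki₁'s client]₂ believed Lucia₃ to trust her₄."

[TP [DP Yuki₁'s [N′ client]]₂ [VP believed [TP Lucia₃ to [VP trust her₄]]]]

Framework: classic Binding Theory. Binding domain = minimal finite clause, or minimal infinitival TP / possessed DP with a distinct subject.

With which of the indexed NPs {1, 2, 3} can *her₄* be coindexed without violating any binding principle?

{1, 2}

*her* is a pronoun, so Principle B applies: it must be free in its binding domain.
Binding domain of *her₄*: the embedded TP, whose subject is Lucia₃.
*Yuki₁* and the pronoun do not c-command one another → neither Principle B nor Principle C is at stake; coindexation permitted.
*[Yuki₁'s client]₂* c-commands the pronoun but from outside its binding domain, and is not c-commanded by it → coindexation permitted.
*Lucia₃* c-commands the pronoun within its binding domain → coindexation would violate Principle B.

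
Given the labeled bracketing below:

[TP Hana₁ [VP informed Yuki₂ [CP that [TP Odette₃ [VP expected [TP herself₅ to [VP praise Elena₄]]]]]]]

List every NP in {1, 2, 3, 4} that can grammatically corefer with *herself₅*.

{3}

*herself* is an anaphor, so Principle A applies: it must be bound in its binding domain.
Binding domain of *herself₅*: the embedded TP, whose subject is Odette₃.
*Hana₁* c-commands the anaphor but is outside its binding domain → cannot satisfy Principle A.
*Yuki₂* c-commands the anaphor but is outside its binding domain → cannot satisfy Principle A.
*Odette₃* c-commands the anaphor within its binding domain → licit binder.
*Elena₄* does not c-command the anaphor → cannot bind it.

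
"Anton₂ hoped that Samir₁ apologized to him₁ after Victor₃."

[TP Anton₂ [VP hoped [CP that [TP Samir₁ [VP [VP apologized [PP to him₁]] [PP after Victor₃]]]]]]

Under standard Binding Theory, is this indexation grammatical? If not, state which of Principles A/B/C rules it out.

Principle B

The two coindexed NPs are *Samir₁* and *him₁*.
*him₁* is a pronoun. Its binding domain is the embedded TP, whose subject is Samir₁.
*Samir₁* c-commands it within that domain and carries the same index.
The pronoun is locally bound → Principle B violation.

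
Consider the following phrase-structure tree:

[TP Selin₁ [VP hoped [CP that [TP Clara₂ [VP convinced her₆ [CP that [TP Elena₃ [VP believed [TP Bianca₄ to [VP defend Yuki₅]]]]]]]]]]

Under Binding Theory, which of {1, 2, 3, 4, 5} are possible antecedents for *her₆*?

{1}

*her* is a pronoun, so Principle B applies: it must be free in its binding domain.
Binding domain of *her₆*: the embedded TP, whose subject is Clara₂.
*Selin₁* c-commands the pronoun but from outside its binding domain, and is not c-commanded by it → coindexation permitted.
*Clara₂* c-commands the pronoun within its binding domain → coindexation would violate Principle B.
*Elena₃*: the pronoun c-commands this R-expression → coindexation would violate Principle C on *Elena₃*.
*Bianca₄*: the pronoun c-commands this R-expression → coindexation would violate Principle C on *Bianca₄*.
*Yuki₅*: the pronoun c-commands this R-expression → coindexation would violate Principle C on *Yuki₅*.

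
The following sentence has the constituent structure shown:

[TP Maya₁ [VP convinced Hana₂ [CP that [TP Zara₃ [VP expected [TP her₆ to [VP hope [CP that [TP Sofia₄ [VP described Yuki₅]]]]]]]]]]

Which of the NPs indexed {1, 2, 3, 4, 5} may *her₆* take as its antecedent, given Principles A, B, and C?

*her* is a pronoun, so Principle B applies: it must be free in its binding domain.
Binding domain of *her₆*: the embedded TP, whose subject is Zara₃.
*Maya₁* c-commands the pronoun but from outside its binding domain, and is not c-commanded by it → coindexation permitted.
*Hana₂* c-commands the pronoun but from outside its binding domain, and is not c-commanded by it → coindexation permitted.
*Zara₃* c-commands the pronoun within its binding domain → coindexation would violate Principle B.
*Sofia₄*: the pronoun c-commands this R-expression → coindexation would violate Principle C on *Sofia₄*.
*Yuki₅*: the pronoun c-commands this R-expression → coindexation would violate Principle C on *Yuki₅*.

{1, 2}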